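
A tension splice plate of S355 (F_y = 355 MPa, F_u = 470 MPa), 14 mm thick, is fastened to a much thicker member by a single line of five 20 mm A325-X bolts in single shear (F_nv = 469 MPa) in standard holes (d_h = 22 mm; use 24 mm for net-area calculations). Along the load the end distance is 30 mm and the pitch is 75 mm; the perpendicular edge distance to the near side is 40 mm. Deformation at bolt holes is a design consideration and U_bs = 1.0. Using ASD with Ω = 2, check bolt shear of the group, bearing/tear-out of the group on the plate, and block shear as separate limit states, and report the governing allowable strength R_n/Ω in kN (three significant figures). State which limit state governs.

368 kN (bolt shear governs)

Bolt shear: A_b = π·20²/4 = 314.2 mm²; R_n = 469 × 314.2 × 5 × 1 / 1000 = 736.7 kN → 736.7 / 2 = 368 kN.
Bearing: edge l_c = 19, r_n = 150 kN; interior l_c = 53, r_n = 315.8 kN; R_n = 150 + 4·315.8 = 1413 kN → 707 kN.
Block shear: A_gv = 4620, A_nv = 3108, A_nt = 392 mm²; R_n = min(0.6F_uA_nv, 0.6F_yA_gv) + U_bs·F_u·A_nt = 1061 kN → 530 kN.
Bolt shear governs: 368 kN.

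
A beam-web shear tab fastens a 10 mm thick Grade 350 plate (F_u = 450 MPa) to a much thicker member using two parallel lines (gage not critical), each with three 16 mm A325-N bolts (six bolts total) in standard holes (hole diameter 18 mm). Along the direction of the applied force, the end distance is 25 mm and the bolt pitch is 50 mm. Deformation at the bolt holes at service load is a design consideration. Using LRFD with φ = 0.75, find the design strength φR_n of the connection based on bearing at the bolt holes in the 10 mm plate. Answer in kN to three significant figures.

Per bolt r_n = 1.2 l_c t F_u ≤ 2.4 d t F_u; upper limit = 2.4 × 16 × 10 × 450 / 1000 = 172.8 kN.
Edge bolt: l_c = 25 − 18/2 = 16 mm → 1.2 × 16 × 10 × 450 / 1000 = 86.4 → r_n = 86.4 kN.
Interior bolts: l_c = 50 − 18 = 32 mm → 1.2 × 32 × 10 × 450 / 1000 = 172.8 → r_n = 172.8 kN.
R_n = 2 × 86.4 + 4 × 172.8 = 864 kN.
Design strength φR_n = 0.75 × 864 = 648 kN.

648 kN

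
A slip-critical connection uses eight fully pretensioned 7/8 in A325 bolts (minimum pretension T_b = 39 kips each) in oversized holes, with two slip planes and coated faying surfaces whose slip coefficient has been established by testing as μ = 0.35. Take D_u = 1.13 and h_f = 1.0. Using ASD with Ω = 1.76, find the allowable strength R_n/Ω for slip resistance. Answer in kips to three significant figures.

R_n = μ · D_u · h_f · T_b · n_s · n_b = 0.35 × 1.13 × 1.0 × 39 × 2 × 8 = 246.8 kips.
Allowable strength R_n/Ω = 246.8 / 1.76 = 140 kips.

140 kips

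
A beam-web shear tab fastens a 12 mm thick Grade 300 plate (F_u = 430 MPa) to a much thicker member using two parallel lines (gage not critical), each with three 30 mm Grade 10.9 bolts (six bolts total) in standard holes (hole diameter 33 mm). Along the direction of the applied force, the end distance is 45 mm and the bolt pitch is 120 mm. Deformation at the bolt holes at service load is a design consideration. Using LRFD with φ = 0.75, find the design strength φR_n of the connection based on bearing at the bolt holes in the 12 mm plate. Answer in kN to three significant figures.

1380 kN

Per bolt r_n = 1.2 l_c t F_u ≤ 2.4 d t F_u; upper limit = 2.4 × 30 × 12 × 430 / 1000 = 371.5 kN.
Edge bolt: l_c = 45 − 33/2 = 28.5 mm → 1.2 × 28.5 × 12 × 430 / 1000 = 176.5 → r_n = 176.5 kN.
Interior bolts: l_c = 120 − 33 = 87 mm → 1.2 × 87 × 12 × 430 / 1000 = 538.7 → r_n = 371.5 kN.
R_n = 2 × 176.5 + 4 × 371.5 = 1839 kN.
Design strength φR_n = 0.75 × 1839 = 1380 kN.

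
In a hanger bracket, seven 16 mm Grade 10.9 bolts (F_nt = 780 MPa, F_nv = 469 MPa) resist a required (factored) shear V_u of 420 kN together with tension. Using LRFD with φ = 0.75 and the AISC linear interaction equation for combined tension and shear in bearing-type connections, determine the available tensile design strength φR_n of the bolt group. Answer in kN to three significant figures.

372 kN

A_b = π·16²/4 = 201.1 mm²; f_rv = 420 × 1000 / (7 × 201.1) = 298.4 MPa.
F'_nt = 1.3 F_nt − (F_nt / φF_nv) f_rv = 1.3·780 − (780/(0.75·469))·298.4 = 352.3 MPa, capped at F_nt → F'_nt = 352.3 MPa.
R_n = F'_nt · A_b · n = 352.3 × 201.1 × 7 / 1000 = 495.8 kN.
Design strength φR_n = 0.75 × 495.8 = 372 kN.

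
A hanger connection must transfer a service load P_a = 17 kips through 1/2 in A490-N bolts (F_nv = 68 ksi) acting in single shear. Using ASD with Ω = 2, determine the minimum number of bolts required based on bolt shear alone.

3 bolts

A_b = π·0.5²/4 = 0.1963 in².
Per-bolt allowable strength R_n/Ω = 68 × 0.1963 × 1 / 2 = 6.676 kips.
n ≥ 17 / 6.676 = 2.546 → use 3 bolts.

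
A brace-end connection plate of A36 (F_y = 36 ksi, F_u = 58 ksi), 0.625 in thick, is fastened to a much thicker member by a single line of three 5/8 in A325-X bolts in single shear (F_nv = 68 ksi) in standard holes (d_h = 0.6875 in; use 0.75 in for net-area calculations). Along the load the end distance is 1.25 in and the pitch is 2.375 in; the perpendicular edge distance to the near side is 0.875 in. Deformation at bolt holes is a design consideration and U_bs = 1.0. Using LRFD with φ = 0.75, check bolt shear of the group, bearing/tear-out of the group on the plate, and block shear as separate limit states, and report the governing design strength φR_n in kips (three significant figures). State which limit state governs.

Bolt shear: A_b = π·0.625²/4 = 0.3068 in²; R_n = 68 × 0.3068 × 3 × 1 = 62.59 kips → 0.75 × 62.59 = 46.9 kips.
Bearing: edge l_c = 0.9062, r_n = 39.42 kips; interior l_c = 1.688, r_n = 54.38 kips; R_n = 39.42 + 2·54.38 = 148.2 kips → 111 kips.
Block shear: A_gv = 3.75, A_nv = 2.578, A_nt = 0.3125 in²; R_n = min(0.6F_uA_nv, 0.6F_yA_gv) + U_bs·F_u·A_nt = 99.12 kips → 74.3 kips.
Bolt shear governs: 46.9 kips.

46.9 kips (bolt shear governs)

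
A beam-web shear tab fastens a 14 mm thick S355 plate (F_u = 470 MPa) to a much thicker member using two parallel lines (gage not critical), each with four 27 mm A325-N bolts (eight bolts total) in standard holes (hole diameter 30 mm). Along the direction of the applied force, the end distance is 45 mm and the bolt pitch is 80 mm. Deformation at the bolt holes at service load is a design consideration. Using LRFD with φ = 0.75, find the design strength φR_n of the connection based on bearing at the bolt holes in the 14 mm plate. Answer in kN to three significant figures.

Per bolt r_n = 1.2 l_c t F_u ≤ 2.4 d t F_u; upper limit = 2.4 × 27 × 14 × 470 / 1000 = 426.4 kN.
Edge bolt: l_c = 45 − 30/2 = 30 mm → 1.2 × 30 × 14 × 470 / 1000 = 236.9 → r_n = 236.9 kN.
Interior bolts: l_c = 80 − 30 = 50 mm → 1.2 × 50 × 14 × 470 / 1000 = 394.8 → r_n = 394.8 kN.
R_n = 2 × 236.9 + 6 × 394.8 = 2843 kN.
Design strength φR_n = 0.75 × 2843 = 2130 kN.

2130 kN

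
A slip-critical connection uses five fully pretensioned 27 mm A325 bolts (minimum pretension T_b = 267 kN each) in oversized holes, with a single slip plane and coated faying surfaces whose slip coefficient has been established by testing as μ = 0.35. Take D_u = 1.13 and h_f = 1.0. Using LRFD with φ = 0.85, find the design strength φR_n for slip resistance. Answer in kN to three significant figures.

449 kN

R_n = μ · D_u · h_f · T_b · n_s · n_b = 0.35 × 1.13 × 1.0 × 267 × 1 × 5 = 528 kN.
Design strength φR_n = 0.85 × 528 = 449 kN.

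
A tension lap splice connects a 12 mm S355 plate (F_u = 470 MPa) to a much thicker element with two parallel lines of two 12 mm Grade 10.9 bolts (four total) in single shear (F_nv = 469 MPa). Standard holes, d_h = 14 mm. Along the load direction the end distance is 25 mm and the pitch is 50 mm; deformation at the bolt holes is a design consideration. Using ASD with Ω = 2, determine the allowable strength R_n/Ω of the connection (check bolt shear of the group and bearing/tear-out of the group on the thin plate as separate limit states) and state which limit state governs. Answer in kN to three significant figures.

Bolt shear: A_b = π·12²/4 = 113.1 mm²; R_n = 469 × 113.1 × 4 × 1 / 1000 = 212.2 kN → 212.2 / 2 = 106 kN.
Bearing (1.2 l_c t F_u ≤ 2.4 d t F_u): upper limit = 2.4·12·12·470 / 1000 = 162.4 kN.
  Edge l_c = 25 − 14/2 = 18 → r_n = 121.8 kN; interior l_c = 50 − 14 = 36 → r_n = 162.4 kN.
  R_n,bearing = 2·121.8 + 2·162.4 = 568.5 kN → 568.5 / 2 = 284 kN.
Bolt shear governs: 106 kN.

106 kN (bolt shear governs)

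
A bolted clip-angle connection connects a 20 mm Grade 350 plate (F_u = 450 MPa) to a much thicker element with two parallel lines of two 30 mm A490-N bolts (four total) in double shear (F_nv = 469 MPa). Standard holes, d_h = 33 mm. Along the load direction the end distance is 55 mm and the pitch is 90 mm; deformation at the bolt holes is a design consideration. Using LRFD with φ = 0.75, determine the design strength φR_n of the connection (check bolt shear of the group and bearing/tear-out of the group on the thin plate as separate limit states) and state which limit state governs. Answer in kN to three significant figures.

Bolt shear: A_b = π·30²/4 = 706.9 mm²; R_n = 469 × 706.9 × 4 × 2 / 1000 = 2652 kN → 0.75 × 2652 = 1990 kN.
Bearing (1.2 l_c t F_u ≤ 2.4 d t F_u): upper limit = 2.4·30·20·450 / 1000 = 648 kN.
  Edge l_c = 55 − 33/2 = 38.5 → r_n = 415.8 kN; interior l_c = 90 − 33 = 57 → r_n = 615.6 kN.
  R_n,bearing = 2·415.8 + 2·615.6 = 2063 kN → 0.75 × 2063 = 1550 kN.
Bearing governs: 1550 kN.

1550 kN (bearing governs)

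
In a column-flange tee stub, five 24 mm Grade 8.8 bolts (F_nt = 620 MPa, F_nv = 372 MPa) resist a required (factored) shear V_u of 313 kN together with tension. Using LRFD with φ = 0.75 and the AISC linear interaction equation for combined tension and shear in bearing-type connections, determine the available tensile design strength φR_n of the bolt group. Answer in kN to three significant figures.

A_b = π·24²/4 = 452.4 mm²; f_rv = 313 × 1000 / (5 × 452.4) = 138.4 MPa.
F'_nt = 1.3 F_nt − (F_nt / φF_nv) f_rv = 1.3·620 − (620/(0.75·372))·138.4 = 498.5 MPa, capped at F_nt → F'_nt = 498.5 MPa.
R_n = F'_nt · A_b · n = 498.5 × 452.4 × 5 / 1000 = 1128 kN.
Design strength φR_n = 0.75 × 1128 = 846 kN.

846 kN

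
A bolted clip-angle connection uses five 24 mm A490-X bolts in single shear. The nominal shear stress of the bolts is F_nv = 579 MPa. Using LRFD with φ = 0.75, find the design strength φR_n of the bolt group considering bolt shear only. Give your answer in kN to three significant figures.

982 kN

A_b = π × 24² / 4 = 452.4 mm².
R_n = F_nv · A_b · n · n_s = 579 × 452.4 × 5 × 1 / 1000 = 1310 kN.
Design strength φR_n = 0.75 × 1310 = 982 kN.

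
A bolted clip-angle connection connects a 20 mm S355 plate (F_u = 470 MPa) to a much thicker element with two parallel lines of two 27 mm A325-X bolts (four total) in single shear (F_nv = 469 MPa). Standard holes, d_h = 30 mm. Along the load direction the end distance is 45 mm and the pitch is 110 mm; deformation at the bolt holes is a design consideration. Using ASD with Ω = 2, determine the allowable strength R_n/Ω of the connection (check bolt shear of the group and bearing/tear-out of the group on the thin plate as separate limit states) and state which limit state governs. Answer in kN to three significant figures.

Bolt shear: A_b = π·27²/4 = 572.6 mm²; R_n = 469 × 572.6 × 4 × 1 / 1000 = 1074 kN → 1074 / 2 = 537 kN.
Bearing (1.2 l_c t F_u ≤ 2.4 d t F_u): upper limit = 2.4·27·20·470 / 1000 = 609.1 kN.
  Edge l_c = 45 − 30/2 = 30 → r_n = 338.4 kN; interior l_c = 110 − 30 = 80 → r_n = 609.1 kN.
  R_n,bearing = 2·338.4 + 2·609.1 = 1895 kN → 1895 / 2 = 948 kN.
Bolt shear governs: 537 kN.

537 kN (bolt shear governs)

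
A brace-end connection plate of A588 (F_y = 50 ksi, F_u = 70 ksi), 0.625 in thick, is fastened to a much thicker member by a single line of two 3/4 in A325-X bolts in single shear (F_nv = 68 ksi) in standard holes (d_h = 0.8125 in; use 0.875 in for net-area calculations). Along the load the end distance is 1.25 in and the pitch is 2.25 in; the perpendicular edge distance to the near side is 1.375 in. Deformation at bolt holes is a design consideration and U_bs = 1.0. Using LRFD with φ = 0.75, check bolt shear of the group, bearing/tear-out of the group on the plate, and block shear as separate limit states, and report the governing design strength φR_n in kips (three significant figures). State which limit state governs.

Bolt shear: A_b = π·0.75²/4 = 0.4418 in²; R_n = 68 × 0.4418 × 2 × 1 = 60.08 kips → 0.75 × 60.08 = 45.1 kips.
Bearing: edge l_c = 0.8438, r_n = 44.3 kips; interior l_c = 1.438, r_n = 75.47 kips; R_n = 44.3 + 1·75.47 = 119.8 kips → 89.8 kips.
Block shear: A_gv = 2.188, A_nv = 1.367, A_nt = 0.5859 in²; R_n = min(0.6F_uA_nv, 0.6F_yA_gv) + U_bs·F_u·A_nt = 98.44 kips → 73.8 kips.
Bolt shear governs: 45.1 kips.

45.1 kips (bolt shear governs)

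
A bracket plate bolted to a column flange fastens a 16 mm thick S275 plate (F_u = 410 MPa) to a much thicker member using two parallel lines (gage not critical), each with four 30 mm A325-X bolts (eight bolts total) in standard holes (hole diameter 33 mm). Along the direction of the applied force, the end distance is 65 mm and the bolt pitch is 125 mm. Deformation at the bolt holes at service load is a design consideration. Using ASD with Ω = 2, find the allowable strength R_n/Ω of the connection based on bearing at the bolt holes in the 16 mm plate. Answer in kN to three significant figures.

1800 kN

Per bolt r_n = 1.2 l_c t F_u ≤ 2.4 d t F_u; upper limit = 2.4 × 30 × 16 × 410 / 1000 = 472.3 kN.
Edge bolt: l_c = 65 − 33/2 = 48.5 mm → 1.2 × 48.5 × 16 × 410 / 1000 = 381.8 → r_n = 381.8 kN.
Interior bolts: l_c = 125 − 33 = 92 mm → 1.2 × 92 × 16 × 410 / 1000 = 724.2 → r_n = 472.3 kN.
R_n = 2 × 381.8 + 6 × 472.3 = 3598 kN.
Allowable strength R_n/Ω = 3598 / 2 = 1800 kN.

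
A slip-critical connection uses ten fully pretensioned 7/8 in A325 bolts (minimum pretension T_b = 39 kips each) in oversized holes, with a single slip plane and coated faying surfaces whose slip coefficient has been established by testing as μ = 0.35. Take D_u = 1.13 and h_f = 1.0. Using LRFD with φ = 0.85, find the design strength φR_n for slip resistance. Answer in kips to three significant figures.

R_n = μ · D_u · h_f · T_b · n_s · n_b = 0.35 × 1.13 × 1.0 × 39 × 1 × 10 = 154.2 kips.
Design strength φR_n = 0.85 × 154.2 = 131 kips.

131 kips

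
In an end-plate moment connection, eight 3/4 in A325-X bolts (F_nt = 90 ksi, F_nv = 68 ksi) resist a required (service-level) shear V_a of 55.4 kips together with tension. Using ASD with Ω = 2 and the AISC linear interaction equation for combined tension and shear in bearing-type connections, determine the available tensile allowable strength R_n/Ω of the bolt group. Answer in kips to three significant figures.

133 kips

A_b = π·0.75²/4 = 0.4418 in²; f_rv = 55.4 / (8 × 0.4418) = 15.67 ksi.
F'_nt = 1.3 F_nt − (Ω F_nt / F_nv) f_rv = 1.3·90 − (2·90/68)·15.67 = 75.51 ksi, capped at F_nt → F'_nt = 75.51 ksi.
R_n = F'_nt · A_b · n = 75.51 × 0.4418 × 8 = 266.9 kips.
Allowable strength R_n/Ω = 266.9 / 2 = 133 kips.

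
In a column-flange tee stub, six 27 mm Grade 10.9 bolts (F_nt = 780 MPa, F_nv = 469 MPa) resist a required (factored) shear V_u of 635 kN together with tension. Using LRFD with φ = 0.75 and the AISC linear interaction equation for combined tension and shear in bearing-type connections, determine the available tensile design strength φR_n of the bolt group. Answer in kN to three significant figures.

A_b = π·27²/4 = 572.6 mm²; f_rv = 635 × 1000 / (6 × 572.6) = 184.8 MPa.
F'_nt = 1.3 F_nt − (F_nt / φF_nv) f_rv = 1.3·780 − (780/(0.75·469))·184.8 = 604.1 MPa, capped at F_nt → F'_nt = 604.1 MPa.
R_n = F'_nt · A_b · n = 604.1 × 572.6 × 6 / 1000 = 2075 kN.
Design strength φR_n = 0.75 × 2075 = 1560 kN.

1560 kN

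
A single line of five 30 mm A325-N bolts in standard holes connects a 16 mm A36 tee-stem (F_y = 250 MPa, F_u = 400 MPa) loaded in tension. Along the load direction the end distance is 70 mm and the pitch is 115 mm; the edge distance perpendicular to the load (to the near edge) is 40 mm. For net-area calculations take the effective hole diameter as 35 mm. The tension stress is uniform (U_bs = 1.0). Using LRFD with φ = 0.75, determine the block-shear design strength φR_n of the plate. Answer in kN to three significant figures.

Shear plane L_v = 70 + 4·115 = 530 mm; A_gv = 530 × 16 = 8480 mm².
A_nv = (530 − 4.5·35) × 16 = 5960 mm².
A_nt = (40 − 0.5·35) × 16 = 360 mm².
0.6 F_u A_nv = 1430 kN; 0.6 F_y A_gv = 1272 kN → shear yielding governs the shear term.
R_n = 1272 + 1.0 × 400 × 360 / 1000 = 1416 kN.
Design strength φR_n = 0.75 × 1416 = 1060 kN.

1060 kN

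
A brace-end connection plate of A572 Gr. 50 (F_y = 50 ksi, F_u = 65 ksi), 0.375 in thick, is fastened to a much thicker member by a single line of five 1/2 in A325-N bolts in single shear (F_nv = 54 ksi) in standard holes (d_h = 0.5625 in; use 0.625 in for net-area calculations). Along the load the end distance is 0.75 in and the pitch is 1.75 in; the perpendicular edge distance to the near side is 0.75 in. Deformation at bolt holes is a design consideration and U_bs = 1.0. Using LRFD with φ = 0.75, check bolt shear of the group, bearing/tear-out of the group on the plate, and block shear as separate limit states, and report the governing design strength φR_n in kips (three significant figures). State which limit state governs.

39.8 kips (bolt shear governs)

Bolt shear: A_b = π·0.5²/4 = 0.1963 in²; R_n = 54 × 0.1963 × 5 × 1 = 53.01 kips → 0.75 × 53.01 = 39.8 kips.
Bearing: edge l_c = 0.4688, r_n = 13.71 kips; interior l_c = 1.188, r_n = 29.25 kips; R_n = 13.71 + 4·29.25 = 130.7 kips → 98 kips.
Block shear: A_gv = 2.906, A_nv = 1.852, A_nt = 0.1641 in²; R_n = min(0.6F_uA_nv, 0.6F_yA_gv) + U_bs·F_u·A_nt = 82.88 kips → 62.2 kips.
Bolt shear governs: 39.8 kips.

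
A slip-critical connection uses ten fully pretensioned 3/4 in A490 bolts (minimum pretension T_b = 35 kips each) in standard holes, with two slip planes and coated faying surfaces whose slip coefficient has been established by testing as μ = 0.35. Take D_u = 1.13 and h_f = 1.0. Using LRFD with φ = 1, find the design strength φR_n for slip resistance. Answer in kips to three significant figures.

R_n = μ · D_u · h_f · T_b · n_s · n_b = 0.35 × 1.13 × 1.0 × 35 × 2 × 10 = 276.8 kips.
Design strength φR_n = 1 × 276.8 = 277 kips.

277 kips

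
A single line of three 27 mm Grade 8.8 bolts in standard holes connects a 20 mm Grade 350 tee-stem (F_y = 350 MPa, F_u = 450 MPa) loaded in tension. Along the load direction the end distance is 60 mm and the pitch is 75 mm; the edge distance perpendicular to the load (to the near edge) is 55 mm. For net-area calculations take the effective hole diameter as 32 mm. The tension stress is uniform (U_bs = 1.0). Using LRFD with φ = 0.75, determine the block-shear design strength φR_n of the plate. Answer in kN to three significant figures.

790 kN

Shear plane L_v = 60 + 2·75 = 210 mm; A_gv = 210 × 20 = 4200 mm².
A_nv = (210 − 2.5·32) × 20 = 2600 mm².
A_nt = (55 − 0.5·32) × 20 = 780 mm².
0.6 F_u A_nv = 702 kN; 0.6 F_y A_gv = 882 kN → shear rupture governs the shear term.
R_n = 702 + 1.0 × 450 × 780 / 1000 = 1053 kN.
Design strength φR_n = 0.75 × 1053 = 790 kN.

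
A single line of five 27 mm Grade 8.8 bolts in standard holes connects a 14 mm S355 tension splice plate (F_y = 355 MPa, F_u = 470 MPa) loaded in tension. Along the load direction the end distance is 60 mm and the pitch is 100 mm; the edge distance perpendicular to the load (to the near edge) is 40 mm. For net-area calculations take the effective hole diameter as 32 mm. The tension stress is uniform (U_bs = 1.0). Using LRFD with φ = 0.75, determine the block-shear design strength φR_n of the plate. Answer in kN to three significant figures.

1050 kN

Shear plane L_v = 60 + 4·100 = 460 mm; A_gv = 460 × 14 = 6440 mm².
A_nv = (460 − 4.5·32) × 14 = 4424 mm².
A_nt = (40 − 0.5·32) × 14 = 336 mm².
0.6 F_u A_nv = 1248 kN; 0.6 F_y A_gv = 1372 kN → shear rupture governs the shear term.
R_n = 1248 + 1.0 × 470 × 336 / 1000 = 1405 kN.
Design strength φR_n = 0.75 × 1405 = 1050 kN.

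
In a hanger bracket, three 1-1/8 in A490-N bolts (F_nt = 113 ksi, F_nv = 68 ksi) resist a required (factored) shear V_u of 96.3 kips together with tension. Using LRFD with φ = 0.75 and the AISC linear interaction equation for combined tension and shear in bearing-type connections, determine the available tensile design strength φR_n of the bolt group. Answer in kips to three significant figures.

A_b = π·1.125²/4 = 0.994 in²; f_rv = 96.3 / (3 × 0.994) = 32.29 ksi.
F'_nt = 1.3 F_nt − (F_nt / φF_nv) f_rv = 1.3·113 − (113/(0.75·68))·32.29 = 75.35 ksi, capped at F_nt → F'_nt = 75.35 ksi.
R_n = F'_nt · A_b · n = 75.35 × 0.994 × 3 = 224.7 kips.
Design strength φR_n = 0.75 × 224.7 = 169 kips.

169 kips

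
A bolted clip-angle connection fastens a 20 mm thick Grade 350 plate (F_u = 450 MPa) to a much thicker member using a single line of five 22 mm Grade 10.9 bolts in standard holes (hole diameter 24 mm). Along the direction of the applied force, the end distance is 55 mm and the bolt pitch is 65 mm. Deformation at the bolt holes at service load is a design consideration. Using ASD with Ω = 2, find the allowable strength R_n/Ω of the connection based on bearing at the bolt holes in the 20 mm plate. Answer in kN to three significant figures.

1120 kN

Per bolt r_n = 1.2 l_c t F_u ≤ 2.4 d t F_u; upper limit = 2.4 × 22 × 20 × 450 / 1000 = 475.2 kN.
Edge bolt: l_c = 55 − 24/2 = 43 mm → 1.2 × 43 × 20 × 450 / 1000 = 464.4 → r_n = 464.4 kN.
Interior bolts: l_c = 65 − 24 = 41 mm → 1.2 × 41 × 20 × 450 / 1000 = 442.8 → r_n = 442.8 kN.
R_n = 1 × 464.4 + 4 × 442.8 = 2236 kN.
Allowable strength R_n/Ω = 2236 / 2 = 1120 kN.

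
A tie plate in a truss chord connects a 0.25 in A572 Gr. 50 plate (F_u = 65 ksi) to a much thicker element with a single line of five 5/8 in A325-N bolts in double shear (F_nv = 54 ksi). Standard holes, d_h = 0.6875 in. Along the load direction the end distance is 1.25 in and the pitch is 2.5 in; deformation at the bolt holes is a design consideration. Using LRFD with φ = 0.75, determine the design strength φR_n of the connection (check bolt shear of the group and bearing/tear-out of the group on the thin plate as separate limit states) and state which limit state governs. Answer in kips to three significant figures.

86.4 kips (bearing governs)

Bolt shear: A_b = π·0.625²/4 = 0.3068 in²; R_n = 54 × 0.3068 × 5 × 2 = 165.7 kips → 0.75 × 165.7 = 124 kips.
Bearing (1.2 l_c t F_u ≤ 2.4 d t F_u): upper limit = 2.4·0.625·0.25·65 = 24.38 kips.
  Edge l_c = 1.25 − 0.6875/2 = 0.9062 → r_n = 17.67 kips; interior l_c = 2.5 − 0.6875 = 1.812 → r_n = 24.38 kips.
  R_n,bearing = 1·17.67 + 4·24.38 = 115.2 kips → 0.75 × 115.2 = 86.4 kips.
Bearing governs: 86.4 kips.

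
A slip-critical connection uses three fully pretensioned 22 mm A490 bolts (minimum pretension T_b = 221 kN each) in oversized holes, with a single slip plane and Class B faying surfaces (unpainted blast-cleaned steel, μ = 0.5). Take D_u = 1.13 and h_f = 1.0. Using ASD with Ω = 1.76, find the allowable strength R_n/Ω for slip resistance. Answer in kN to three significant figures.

213 kN

R_n = μ · D_u · h_f · T_b · n_s · n_b = 0.5 × 1.13 × 1.0 × 221 × 1 × 3 = 374.6 kN.
Allowable strength R_n/Ω = 374.6 / 1.76 = 213 kN.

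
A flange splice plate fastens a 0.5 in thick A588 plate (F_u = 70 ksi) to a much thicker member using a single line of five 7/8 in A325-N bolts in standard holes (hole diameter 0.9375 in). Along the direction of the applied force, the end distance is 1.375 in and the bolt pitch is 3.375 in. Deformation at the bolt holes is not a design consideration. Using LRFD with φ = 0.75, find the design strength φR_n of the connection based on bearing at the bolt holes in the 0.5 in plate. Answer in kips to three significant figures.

Per bolt r_n = 1.5 l_c t F_u ≤ 3.0 d t F_u; upper limit = 3.0 × 0.875 × 0.5 × 70 = 91.88 kips.
Edge bolt: l_c = 1.375 − 0.9375/2 = 0.9062 in → 1.5 × 0.9062 × 0.5 × 70 = 47.58 → r_n = 47.58 kips.
Interior bolts: l_c = 3.375 − 0.9375 = 2.438 in → 1.5 × 2.438 × 0.5 × 70 = 128 → r_n = 91.88 kips.
R_n = 1 × 47.58 + 4 × 91.88 = 415.1 kips.
Design strength φR_n = 0.75 × 415.1 = 311 kips.

311 kips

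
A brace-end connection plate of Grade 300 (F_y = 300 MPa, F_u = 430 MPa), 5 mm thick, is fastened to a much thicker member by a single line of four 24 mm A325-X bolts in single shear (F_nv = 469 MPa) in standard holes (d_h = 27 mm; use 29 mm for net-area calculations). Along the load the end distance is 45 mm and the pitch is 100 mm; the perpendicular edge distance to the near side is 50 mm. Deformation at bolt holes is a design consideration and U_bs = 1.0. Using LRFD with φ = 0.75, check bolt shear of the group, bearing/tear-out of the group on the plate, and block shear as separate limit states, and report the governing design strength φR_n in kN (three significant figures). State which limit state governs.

Bolt shear: A_b = π·24²/4 = 452.4 mm²; R_n = 469 × 452.4 × 4 × 1 / 1000 = 848.7 kN → 0.75 × 848.7 = 637 kN.
Bearing: edge l_c = 31.5, r_n = 81.27 kN; interior l_c = 73, r_n = 123.8 kN; R_n = 81.27 + 3·123.8 = 452.8 kN → 340 kN.
Block shear: A_gv = 1725, A_nv = 1218, A_nt = 177.5 mm²; R_n = min(0.6F_uA_nv, 0.6F_yA_gv) + U_bs·F_u·A_nt = 386.8 kN → 290 kN.
Block shear governs: 290 kN.

290 kN (block shear governs)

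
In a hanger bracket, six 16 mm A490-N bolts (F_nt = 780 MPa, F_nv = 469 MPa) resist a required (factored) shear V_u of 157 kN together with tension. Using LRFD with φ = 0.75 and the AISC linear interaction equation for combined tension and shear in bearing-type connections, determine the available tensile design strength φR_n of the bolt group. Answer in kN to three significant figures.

656 kN

A_b = π·16²/4 = 201.1 mm²; f_rv = 157 × 1000 / (6 × 201.1) = 130.1 MPa.
F'_nt = 1.3 F_nt − (F_nt / φF_nv) f_rv = 1.3·780 − (780/(0.75·469))·130.1 = 725.4 MPa, capped at F_nt → F'_nt = 725.4 MPa.
R_n = F'_nt · A_b · n = 725.4 × 201.1 × 6 / 1000 = 875.1 kN.
Design strength φR_n = 0.75 × 875.1 = 656 kN.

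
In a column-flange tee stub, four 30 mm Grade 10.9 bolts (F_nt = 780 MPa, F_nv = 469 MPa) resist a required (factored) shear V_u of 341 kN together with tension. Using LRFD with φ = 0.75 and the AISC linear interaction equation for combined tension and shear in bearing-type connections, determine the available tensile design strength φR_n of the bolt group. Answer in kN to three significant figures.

1580 kN

A_b = π·30²/4 = 706.9 mm²; f_rv = 341 × 1000 / (4 × 706.9) = 120.6 MPa.
F'_nt = 1.3 F_nt − (F_nt / φF_nv) f_rv = 1.3·780 − (780/(0.75·469))·120.6 = 746.6 MPa, capped at F_nt → F'_nt = 746.6 MPa.
R_n = F'_nt · A_b · n = 746.6 × 706.9 × 4 / 1000 = 2111 kN.
Design strength φR_n = 0.75 × 2111 = 1580 kN.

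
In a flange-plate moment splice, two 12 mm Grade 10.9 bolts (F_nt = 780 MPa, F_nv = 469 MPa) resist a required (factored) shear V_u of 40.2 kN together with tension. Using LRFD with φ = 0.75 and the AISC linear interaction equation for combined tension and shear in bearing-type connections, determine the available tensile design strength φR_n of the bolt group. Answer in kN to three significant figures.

A_b = π·12²/4 = 113.1 mm²; f_rv = 40.2 × 1000 / (2 × 113.1) = 177.7 MPa.
F'_nt = 1.3 F_nt − (F_nt / φF_nv) f_rv = 1.3·780 − (780/(0.75·469))·177.7 = 619.9 MPa, capped at F_nt → F'_nt = 619.9 MPa.
R_n = F'_nt · A_b · n = 619.9 × 113.1 × 2 / 1000 = 140.2 kN.
Design strength φR_n = 0.75 × 140.2 = 105 kN.

105 kN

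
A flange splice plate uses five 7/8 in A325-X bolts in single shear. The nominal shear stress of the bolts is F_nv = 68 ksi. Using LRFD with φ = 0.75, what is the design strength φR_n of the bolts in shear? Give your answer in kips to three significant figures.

A_b = π × 0.875² / 4 = 0.6013 in².
R_n = F_nv · A_b · n · n_s = 68 × 0.6013 × 5 × 1 = 204.4 kips.
Design strength φR_n = 0.75 × 204.4 = 153 kips.

153 kips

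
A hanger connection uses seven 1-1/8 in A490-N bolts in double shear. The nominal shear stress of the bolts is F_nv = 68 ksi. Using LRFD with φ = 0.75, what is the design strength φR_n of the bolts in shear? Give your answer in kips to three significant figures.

710 kips

A_b = π × 1.125² / 4 = 0.994 in².
R_n = F_nv · A_b · n · n_s = 68 × 0.994 × 7 × 2 = 946.3 kips.
Design strength φR_n = 0.75 × 946.3 = 710 kips.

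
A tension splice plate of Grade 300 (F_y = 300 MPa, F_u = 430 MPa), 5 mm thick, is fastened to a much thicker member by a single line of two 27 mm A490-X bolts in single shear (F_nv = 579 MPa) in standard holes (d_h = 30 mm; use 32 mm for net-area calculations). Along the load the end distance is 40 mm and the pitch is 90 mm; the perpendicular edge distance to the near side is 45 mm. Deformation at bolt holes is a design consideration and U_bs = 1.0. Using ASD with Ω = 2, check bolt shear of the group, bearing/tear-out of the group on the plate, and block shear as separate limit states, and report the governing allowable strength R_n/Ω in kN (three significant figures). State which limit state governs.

84.1 kN (block shear governs)

Bolt shear: A_b = π·27²/4 = 572.6 mm²; R_n = 579 × 572.6 × 2 × 1 / 1000 = 663 kN → 663 / 2 = 332 kN.
Bearing: edge l_c = 25, r_n = 64.5 kN; interior l_c = 60, r_n = 139.3 kN; R_n = 64.5 + 1·139.3 = 203.8 kN → 102 kN.
Block shear: A_gv = 650, A_nv = 410, A_nt = 145 mm²; R_n = min(0.6F_uA_nv, 0.6F_yA_gv) + U_bs·F_u·A_nt = 168.1 kN → 84.1 kN.
Block shear governs: 84.1 kN.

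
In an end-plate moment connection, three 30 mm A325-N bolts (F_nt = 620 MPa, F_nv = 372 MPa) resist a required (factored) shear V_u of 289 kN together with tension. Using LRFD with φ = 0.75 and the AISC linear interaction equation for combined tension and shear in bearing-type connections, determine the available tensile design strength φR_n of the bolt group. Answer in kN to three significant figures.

A_b = π·30²/4 = 706.9 mm²; f_rv = 289 × 1000 / (3 × 706.9) = 136.3 MPa.
F'_nt = 1.3 F_nt − (F_nt / φF_nv) f_rv = 1.3·620 − (620/(0.75·372))·136.3 = 503.1 MPa, capped at F_nt → F'_nt = 503.1 MPa.
R_n = F'_nt · A_b · n = 503.1 × 706.9 × 3 / 1000 = 1067 kN.
Design strength φR_n = 0.75 × 1067 = 800 kN.

800 kN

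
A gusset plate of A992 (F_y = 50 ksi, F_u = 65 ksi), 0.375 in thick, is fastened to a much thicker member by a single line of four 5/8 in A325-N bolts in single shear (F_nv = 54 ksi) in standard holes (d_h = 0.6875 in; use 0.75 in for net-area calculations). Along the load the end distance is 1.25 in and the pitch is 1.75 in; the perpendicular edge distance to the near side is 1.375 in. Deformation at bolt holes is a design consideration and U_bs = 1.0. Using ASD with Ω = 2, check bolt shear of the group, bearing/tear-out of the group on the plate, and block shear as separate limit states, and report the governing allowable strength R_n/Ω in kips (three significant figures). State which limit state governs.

Bolt shear: A_b = π·0.625²/4 = 0.3068 in²; R_n = 54 × 0.3068 × 4 × 1 = 66.27 kips → 66.27 / 2 = 33.1 kips.
Bearing: edge l_c = 0.9062, r_n = 26.51 kips; interior l_c = 1.062, r_n = 31.08 kips; R_n = 26.51 + 3·31.08 = 119.7 kips → 59.9 kips.
Block shear: A_gv = 2.438, A_nv = 1.453, A_nt = 0.375 in²; R_n = min(0.6F_uA_nv, 0.6F_yA_gv) + U_bs·F_u·A_nt = 81.05 kips → 40.5 kips.
Bolt shear governs: 33.1 kips.

33.1 kips (bolt shear governs)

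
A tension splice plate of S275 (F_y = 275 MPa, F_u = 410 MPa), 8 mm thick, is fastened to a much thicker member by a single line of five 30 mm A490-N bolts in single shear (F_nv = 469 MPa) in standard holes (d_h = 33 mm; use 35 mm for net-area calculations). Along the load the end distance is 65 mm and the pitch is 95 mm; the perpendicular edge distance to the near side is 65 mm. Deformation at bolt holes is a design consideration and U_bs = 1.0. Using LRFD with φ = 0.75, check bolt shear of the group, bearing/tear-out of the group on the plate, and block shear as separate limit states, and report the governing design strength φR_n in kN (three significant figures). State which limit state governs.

Bolt shear: A_b = π·30²/4 = 706.9 mm²; R_n = 469 × 706.9 × 5 × 1 / 1000 = 1658 kN → 0.75 × 1658 = 1240 kN.
Bearing: edge l_c = 48.5, r_n = 190.9 kN; interior l_c = 62, r_n = 236.2 kN; R_n = 190.9 + 4·236.2 = 1136 kN → 852 kN.
Block shear: A_gv = 3560, A_nv = 2300, A_nt = 380 mm²; R_n = min(0.6F_uA_nv, 0.6F_yA_gv) + U_bs·F_u·A_nt = 721.6 kN → 541 kN.
Block shear governs: 541 kN.

541 kN (block shear governs)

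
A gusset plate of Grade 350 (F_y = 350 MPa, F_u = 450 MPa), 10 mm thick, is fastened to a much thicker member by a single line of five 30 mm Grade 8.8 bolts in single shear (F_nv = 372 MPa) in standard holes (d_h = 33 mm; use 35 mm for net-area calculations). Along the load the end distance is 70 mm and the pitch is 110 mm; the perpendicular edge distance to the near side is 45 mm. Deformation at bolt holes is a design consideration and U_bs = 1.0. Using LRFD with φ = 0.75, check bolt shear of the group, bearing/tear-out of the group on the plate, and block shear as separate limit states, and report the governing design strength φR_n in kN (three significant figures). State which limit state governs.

Bolt shear: A_b = π·30²/4 = 706.9 mm²; R_n = 372 × 706.9 × 5 × 1 / 1000 = 1315 kN → 0.75 × 1315 = 986 kN.
Bearing: edge l_c = 53.5, r_n = 288.9 kN; interior l_c = 77, r_n = 324 kN; R_n = 288.9 + 4·324 = 1585 kN → 1190 kN.
Block shear: A_gv = 5100, A_nv = 3525, A_nt = 275 mm²; R_n = min(0.6F_uA_nv, 0.6F_yA_gv) + U_bs·F_u·A_nt = 1076 kN → 807 kN.
Block shear governs: 807 kN.

807 kN (block shear governs)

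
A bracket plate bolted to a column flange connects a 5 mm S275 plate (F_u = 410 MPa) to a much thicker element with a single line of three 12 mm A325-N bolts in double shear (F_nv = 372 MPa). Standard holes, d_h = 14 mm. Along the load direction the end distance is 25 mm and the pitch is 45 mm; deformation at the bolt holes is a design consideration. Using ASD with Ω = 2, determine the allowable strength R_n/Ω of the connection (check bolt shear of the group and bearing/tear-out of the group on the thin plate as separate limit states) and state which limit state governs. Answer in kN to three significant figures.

81.2 kN (bearing governs)

Bolt shear: A_b = π·12²/4 = 113.1 mm²; R_n = 372 × 113.1 × 3 × 2 / 1000 = 252.4 kN → 252.4 / 2 = 126 kN.
Bearing (1.2 l_c t F_u ≤ 2.4 d t F_u): upper limit = 2.4·12·5·410 / 1000 = 59.04 kN.
  Edge l_c = 25 − 14/2 = 18 → r_n = 44.28 kN; interior l_c = 45 − 14 = 31 → r_n = 59.04 kN.
  R_n,bearing = 1·44.28 + 2·59.04 = 162.4 kN → 162.4 / 2 = 81.2 kN.
Bearing governs: 81.2 kN.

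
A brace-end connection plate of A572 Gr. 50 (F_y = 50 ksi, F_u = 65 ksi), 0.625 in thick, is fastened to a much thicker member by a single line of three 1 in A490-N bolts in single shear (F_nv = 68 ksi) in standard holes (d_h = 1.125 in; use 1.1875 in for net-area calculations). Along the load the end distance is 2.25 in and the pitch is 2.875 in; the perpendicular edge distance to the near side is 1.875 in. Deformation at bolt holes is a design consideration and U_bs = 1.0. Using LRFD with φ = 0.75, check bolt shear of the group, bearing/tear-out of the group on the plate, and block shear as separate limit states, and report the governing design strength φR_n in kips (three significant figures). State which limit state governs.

Bolt shear: A_b = π·1²/4 = 0.7854 in²; R_n = 68 × 0.7854 × 3 × 1 = 160.2 kips → 0.75 × 160.2 = 120 kips.
Bearing: edge l_c = 1.688, r_n = 82.27 kips; interior l_c = 1.75, r_n = 85.31 kips; R_n = 82.27 + 2·85.31 = 252.9 kips → 190 kips.
Block shear: A_gv = 5, A_nv = 3.145, A_nt = 0.8008 in²; R_n = min(0.6F_uA_nv, 0.6F_yA_gv) + U_bs·F_u·A_nt = 174.7 kips → 131 kips.
Bolt shear governs: 120 kips.

120 kips (bolt shear governs)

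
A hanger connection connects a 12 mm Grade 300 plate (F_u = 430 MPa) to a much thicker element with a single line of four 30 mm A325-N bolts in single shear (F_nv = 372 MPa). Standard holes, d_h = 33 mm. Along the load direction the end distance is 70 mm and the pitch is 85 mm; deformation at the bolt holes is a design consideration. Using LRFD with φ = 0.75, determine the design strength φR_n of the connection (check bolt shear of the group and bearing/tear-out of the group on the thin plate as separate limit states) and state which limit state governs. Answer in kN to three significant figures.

789 kN (bolt shear governs)

Bolt shear: A_b = π·30²/4 = 706.9 mm²; R_n = 372 × 706.9 × 4 × 1 / 1000 = 1052 kN → 0.75 × 1052 = 789 kN.
Bearing (1.2 l_c t F_u ≤ 2.4 d t F_u): upper limit = 2.4·30·12·430 / 1000 = 371.5 kN.
  Edge l_c = 70 − 33/2 = 53.5 → r_n = 331.3 kN; interior l_c = 85 − 33 = 52 → r_n = 322 kN.
  R_n,bearing = 1·331.3 + 3·322 = 1297 kN → 0.75 × 1297 = 973 kN.
Bolt shear governs: 789 kN.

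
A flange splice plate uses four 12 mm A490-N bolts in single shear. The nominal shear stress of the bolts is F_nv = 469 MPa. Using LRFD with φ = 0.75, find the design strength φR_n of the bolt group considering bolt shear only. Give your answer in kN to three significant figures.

A_b = π × 12² / 4 = 113.1 mm².
R_n = F_nv · A_b · n · n_s = 469 × 113.1 × 4 × 1 / 1000 = 212.2 kN.
Design strength φR_n = 0.75 × 212.2 = 159 kN.

159 kN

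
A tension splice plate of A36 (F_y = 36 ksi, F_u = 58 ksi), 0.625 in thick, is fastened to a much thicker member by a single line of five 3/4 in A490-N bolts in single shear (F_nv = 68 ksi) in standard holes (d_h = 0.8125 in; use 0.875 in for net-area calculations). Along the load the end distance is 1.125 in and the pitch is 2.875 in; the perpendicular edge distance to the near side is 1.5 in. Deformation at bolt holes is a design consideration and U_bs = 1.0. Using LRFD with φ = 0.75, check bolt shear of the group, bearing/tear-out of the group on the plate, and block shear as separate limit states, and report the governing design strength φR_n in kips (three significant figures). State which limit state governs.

113 kips (bolt shear governs)

Bolt shear: A_b = π·0.75²/4 = 0.4418 in²; R_n = 68 × 0.4418 × 5 × 1 = 150.2 kips → 0.75 × 150.2 = 113 kips.
Bearing: edge l_c = 0.7188, r_n = 31.27 kips; interior l_c = 2.062, r_n = 65.25 kips; R_n = 31.27 + 4·65.25 = 292.3 kips → 219 kips.
Block shear: A_gv = 7.891, A_nv = 5.43, A_nt = 0.6641 in²; R_n = min(0.6F_uA_nv, 0.6F_yA_gv) + U_bs·F_u·A_nt = 209 kips → 157 kips.
Bolt shear governs: 113 kips.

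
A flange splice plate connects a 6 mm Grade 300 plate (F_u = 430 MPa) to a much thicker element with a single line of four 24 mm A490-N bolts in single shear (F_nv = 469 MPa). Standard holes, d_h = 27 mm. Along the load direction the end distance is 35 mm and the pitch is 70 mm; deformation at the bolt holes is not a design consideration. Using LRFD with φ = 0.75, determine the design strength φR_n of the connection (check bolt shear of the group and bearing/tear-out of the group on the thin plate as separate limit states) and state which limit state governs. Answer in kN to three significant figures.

Bolt shear: A_b = π·24²/4 = 452.4 mm²; R_n = 469 × 452.4 × 4 × 1 / 1000 = 848.7 kN → 0.75 × 848.7 = 637 kN.
Bearing (1.5 l_c t F_u ≤ 3.0 d t F_u): upper limit = 3.0·24·6·430 / 1000 = 185.8 kN.
  Edge l_c = 35 − 27/2 = 21.5 → r_n = 83.2 kN; interior l_c = 70 − 27 = 43 → r_n = 166.4 kN.
  R_n,bearing = 1·83.2 + 3·166.4 = 582.4 kN → 0.75 × 582.4 = 437 kN.
Bearing governs: 437 kN.

437 kN (bearing governs)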